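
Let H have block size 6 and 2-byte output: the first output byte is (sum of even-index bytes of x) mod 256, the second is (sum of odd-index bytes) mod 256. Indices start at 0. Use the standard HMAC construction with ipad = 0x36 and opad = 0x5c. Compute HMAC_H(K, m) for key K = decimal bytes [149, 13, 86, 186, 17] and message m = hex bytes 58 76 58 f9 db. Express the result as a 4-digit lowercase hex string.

d5ff

Key decimal bytes [149, 13, 86, 186, 17] = 95 0d 56 ba 11 is 5 bytes ≤ B = 6; zero-pad to 6 bytes: K' = 95 0d 56 ba 11 00.
K' ⊕ ipad = a3 3b 60 8c 27 36.  K' ⊕ opad = c9 51 0a e6 4d 5c.
Inner input = (K'⊕ipad) ∥ m = a3 3b 60 8c 27 36 ∥ 58 76 58 f9 db.
Inner hash: even-index sum = 693 mod 256 = 181; odd-index sum = 620 mod 256 = 108 → b5 6c.
Outer input = (K'⊕opad) ∥ inner = c9 51 0a e6 4d 5c ∥ b5 6c.
Outer hash (tag): even-index sum = 469 mod 256 = 213; odd-index sum = 511 mod 256 = 255 → d5 ff.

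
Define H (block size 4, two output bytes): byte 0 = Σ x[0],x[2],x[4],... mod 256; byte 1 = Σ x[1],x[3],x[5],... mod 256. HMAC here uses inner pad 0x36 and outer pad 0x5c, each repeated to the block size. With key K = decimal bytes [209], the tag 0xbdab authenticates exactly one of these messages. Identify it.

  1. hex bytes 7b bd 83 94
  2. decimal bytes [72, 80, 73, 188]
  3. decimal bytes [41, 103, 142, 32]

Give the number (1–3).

Key decimal bytes [209] = d1 is 1 byte ≤ B = 4; zero-pad to 4 bytes: K' = d1 00 00 00.
K' ⊕ ipad = e7 36 36 36; K' ⊕ opad = 8d 5c 5c 5c.
m1: inner = H(e7 36 36 36 7b bd 83 94) = 1b bd; tag = H(8d 5c 5c 5c 1b bd) = 0475
m2: inner = H(e7 36 36 36 48 50 49 bc) = ae 78; tag = H(8d 5c 5c 5c ae 78) = 9730
m3: inner = H(e7 36 36 36 29 67 8e 20) = d4 f3; tag = H(8d 5c 5c 5c d4 f3) = bdab ← matches

3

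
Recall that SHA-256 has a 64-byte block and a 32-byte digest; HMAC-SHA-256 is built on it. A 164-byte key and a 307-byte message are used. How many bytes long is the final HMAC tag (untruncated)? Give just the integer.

32

The tag is one SHA-256 digest: 32 bytes.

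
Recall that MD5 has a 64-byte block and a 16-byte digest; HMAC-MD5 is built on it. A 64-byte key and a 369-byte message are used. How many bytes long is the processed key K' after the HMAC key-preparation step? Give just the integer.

64

Key is 64 ≤ 64 bytes, zero-padded: |K'| = 64.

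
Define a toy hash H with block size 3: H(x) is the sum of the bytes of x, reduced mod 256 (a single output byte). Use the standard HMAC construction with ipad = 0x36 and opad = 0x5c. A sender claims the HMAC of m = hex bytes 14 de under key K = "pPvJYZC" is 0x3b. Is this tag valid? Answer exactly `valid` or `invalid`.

invalid

Key "pPvJYZC" = 70 50 76 4a 59 5a 43 is 7 bytes > B = 3, so hash it first: H(key) = 76, then zero-pad to 3 bytes: K' = 76 00 00.
K' ⊕ ipad = 40 36 36; K' ⊕ opad = 2a 5c 5c.
Inner hash: sum = 64+54+54+20+222 = 414; mod 256 = 158 → 9e.
Outer hash (recomputed tag): sum = 42+92+92+158 = 384; mod 256 = 128 → 80.
Recomputed tag = 80; claimed = 3b → mismatch.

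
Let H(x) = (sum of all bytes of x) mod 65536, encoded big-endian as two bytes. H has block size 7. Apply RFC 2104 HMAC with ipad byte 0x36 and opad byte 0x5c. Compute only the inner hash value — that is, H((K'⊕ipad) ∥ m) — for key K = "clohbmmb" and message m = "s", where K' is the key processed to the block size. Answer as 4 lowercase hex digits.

0228

Key "clohbmmb" = 63 6c 6f 68 62 6d 6d 62 is 8 bytes > B = 7, so hash it first: H(key) = 03 44, then zero-pad to 7 bytes: K' = 03 44 00 00 00 00 00.
K' ⊕ ipad = 35 72 36 36 36 36 36.
Inner input = 35 72 36 36 36 36 36 ∥ 73.
Inner hash: sum = 53+114+54+54+54+54+54+115 = 552 → 02 28.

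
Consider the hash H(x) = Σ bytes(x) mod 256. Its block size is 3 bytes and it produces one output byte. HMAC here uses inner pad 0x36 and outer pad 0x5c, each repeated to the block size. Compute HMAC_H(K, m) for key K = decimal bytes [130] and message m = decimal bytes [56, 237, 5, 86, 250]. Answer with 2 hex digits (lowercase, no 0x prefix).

30

Key decimal bytes [130] = 82 is 1 byte ≤ B = 3; zero-pad to 3 bytes: K' = 82 00 00.
K' ⊕ ipad = b4 36 36.  K' ⊕ opad = de 5c 5c.
Inner input = (K'⊕ipad) ∥ m = b4 36 36 ∥ 38 ed 05 56 fa.
Inner hash: sum = 180+54+54+56+237+5+86+250 = 922; mod 256 = 154 → 9a.
Outer input = (K'⊕opad) ∥ inner = de 5c 5c ∥ 9a.
Outer hash (tag): sum = 222+92+92+154 = 560; mod 256 = 48 → 30.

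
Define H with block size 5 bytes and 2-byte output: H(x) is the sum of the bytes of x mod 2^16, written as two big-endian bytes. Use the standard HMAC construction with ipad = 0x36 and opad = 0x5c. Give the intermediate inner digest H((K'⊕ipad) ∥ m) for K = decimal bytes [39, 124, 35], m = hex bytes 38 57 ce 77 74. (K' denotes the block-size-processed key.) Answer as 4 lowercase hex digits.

Key decimal bytes [39, 124, 35] = 27 7c 23 is 3 bytes ≤ B = 5; zero-pad to 5 bytes: K' = 27 7c 23 00 00.
K' ⊕ ipad = 11 4a 15 36 36.
Inner input = 11 4a 15 36 36 ∥ 38 57 ce 77 74.
Inner hash: sum = 17+74+21+54+54+56+87+206+119+116 = 804 → 03 24.

0324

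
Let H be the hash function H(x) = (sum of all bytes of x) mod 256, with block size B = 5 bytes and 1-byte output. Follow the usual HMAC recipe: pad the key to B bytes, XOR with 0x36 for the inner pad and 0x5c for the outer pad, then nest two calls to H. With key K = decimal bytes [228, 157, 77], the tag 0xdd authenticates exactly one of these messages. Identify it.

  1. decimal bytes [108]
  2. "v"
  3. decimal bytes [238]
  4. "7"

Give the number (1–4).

Key decimal bytes [228, 157, 77] = e4 9d 4d is 3 bytes ≤ B = 5; zero-pad to 5 bytes: K' = e4 9d 4d 00 00.
K' ⊕ ipad = d2 ab 7b 36 36; K' ⊕ opad = b8 c1 11 5c 5c.
m1: inner = H(d2 ab 7b 36 36 6c) = d0; tag = H(b8 c1 11 5c 5c d0) = 12
m2: inner = H(d2 ab 7b 36 36 76) = da; tag = H(b8 c1 11 5c 5c da) = 1c
m3: inner = H(d2 ab 7b 36 36 ee) = 52; tag = H(b8 c1 11 5c 5c 52) = 94
m4: inner = H(d2 ab 7b 36 36 37) = 9b; tag = H(b8 c1 11 5c 5c 9b) = dd ← matches

4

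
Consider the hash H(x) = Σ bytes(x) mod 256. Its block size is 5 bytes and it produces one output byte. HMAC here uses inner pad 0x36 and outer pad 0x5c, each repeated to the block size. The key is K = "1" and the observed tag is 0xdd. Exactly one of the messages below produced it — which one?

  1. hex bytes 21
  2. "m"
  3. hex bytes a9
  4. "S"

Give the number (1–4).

Key "1" = 31 is 1 byte ≤ B = 5; zero-pad to 5 bytes: K' = 31 00 00 00 00.
K' ⊕ ipad = 07 36 36 36 36; K' ⊕ opad = 6d 5c 5c 5c 5c.
m1: inner = H(07 36 36 36 36 21) = 00; tag = H(6d 5c 5c 5c 5c 00) = dd ← matches
m2: inner = H(07 36 36 36 36 6d) = 4c; tag = H(6d 5c 5c 5c 5c 4c) = 29
m3: inner = H(07 36 36 36 36 a9) = 88; tag = H(6d 5c 5c 5c 5c 88) = 65
m4: inner = H(07 36 36 36 36 53) = 32; tag = H(6d 5c 5c 5c 5c 32) = 0f

1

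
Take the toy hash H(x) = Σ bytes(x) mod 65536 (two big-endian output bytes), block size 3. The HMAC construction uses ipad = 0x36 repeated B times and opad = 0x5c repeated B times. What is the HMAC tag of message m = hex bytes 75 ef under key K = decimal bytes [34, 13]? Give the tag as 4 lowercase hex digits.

Key decimal bytes [34, 13] = 22 0d is 2 bytes ≤ B = 3; zero-pad to 3 bytes: K' = 22 0d 00.
K' ⊕ ipad = 14 3b 36.  K' ⊕ opad = 7e 51 5c.
Inner input = (K'⊕ipad) ∥ m = 14 3b 36 ∥ 75 ef.
Inner hash: sum = 20+59+54+117+239 = 489 → 01 e9.
Outer input = (K'⊕opad) ∥ inner = 7e 51 5c ∥ 01 e9.
Outer hash (tag): sum = 126+81+92+1+233 = 533 → 02 15.

0215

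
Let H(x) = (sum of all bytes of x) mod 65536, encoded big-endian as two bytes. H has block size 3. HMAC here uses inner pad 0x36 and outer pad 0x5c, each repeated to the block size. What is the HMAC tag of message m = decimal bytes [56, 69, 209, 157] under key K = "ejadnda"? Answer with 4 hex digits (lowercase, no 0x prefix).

Key "ejadnda" = 65 6a 61 64 6e 64 61 is 7 bytes > B = 3, so hash it first: H(key) = 02 c7, then zero-pad to 3 bytes: K' = 02 c7 00.
K' ⊕ ipad = 34 f1 36.  K' ⊕ opad = 5e 9b 5c.
Inner input = (K'⊕ipad) ∥ m = 34 f1 36 ∥ 38 45 d1 9d.
Inner hash: sum = 52+241+54+56+69+209+157 = 838 → 03 46.
Outer input = (K'⊕opad) ∥ inner = 5e 9b 5c ∥ 03 46.
Outer hash (tag): sum = 94+155+92+3+70 = 414 → 01 9e.

019e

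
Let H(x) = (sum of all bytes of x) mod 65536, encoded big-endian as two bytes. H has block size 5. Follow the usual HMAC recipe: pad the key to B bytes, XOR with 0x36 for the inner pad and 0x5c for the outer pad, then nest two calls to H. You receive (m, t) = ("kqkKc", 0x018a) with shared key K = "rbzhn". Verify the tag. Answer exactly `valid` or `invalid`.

Key "rbzhn" = 72 62 7a 68 6e is exactly B = 5 bytes: K' = 72 62 7a 68 6e.
K' ⊕ ipad = 44 54 4c 5e 58; K' ⊕ opad = 2e 3e 26 34 32.
Inner hash: sum = 68+84+76+94+88+107+113+107+75+99 = 911 → 03 8f.
Outer hash (recomputed tag): sum = 46+62+38+52+50+3+143 = 394 → 01 8a.
Recomputed tag = 018a; claimed = 018a → match.

valid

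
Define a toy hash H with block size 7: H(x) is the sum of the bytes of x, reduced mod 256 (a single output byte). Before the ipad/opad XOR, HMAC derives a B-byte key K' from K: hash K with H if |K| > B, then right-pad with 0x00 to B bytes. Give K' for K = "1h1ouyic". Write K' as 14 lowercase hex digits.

|K| = 8 > B = 7, so first hash the key.
H(K): sum = 49+104+49+111+117+121+105+99 = 755; mod 256 = 243 → f3.
Zero-pad H(K) = f3 to 7 bytes: K' = f3 00 00 00 00 00 00.

f3000000000000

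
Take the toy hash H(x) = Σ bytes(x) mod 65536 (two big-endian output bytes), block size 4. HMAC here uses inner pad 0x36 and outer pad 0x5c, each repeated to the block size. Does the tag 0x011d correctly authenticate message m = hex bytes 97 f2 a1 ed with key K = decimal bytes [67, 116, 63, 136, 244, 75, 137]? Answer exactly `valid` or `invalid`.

invalid

Key decimal bytes [67, 116, 63, 136, 244, 75, 137] = 43 74 3f 88 f4 4b 89 is 7 bytes > B = 4, so hash it first: H(key) = 03 46, then zero-pad to 4 bytes: K' = 03 46 00 00.
K' ⊕ ipad = 35 70 36 36; K' ⊕ opad = 5f 1a 5c 5c.
Inner hash: sum = 53+112+54+54+151+242+161+237 = 1064 → 04 28.
Outer hash (recomputed tag): sum = 95+26+92+92+4+40 = 349 → 01 5d.
Recomputed tag = 015d; claimed = 011d → mismatch.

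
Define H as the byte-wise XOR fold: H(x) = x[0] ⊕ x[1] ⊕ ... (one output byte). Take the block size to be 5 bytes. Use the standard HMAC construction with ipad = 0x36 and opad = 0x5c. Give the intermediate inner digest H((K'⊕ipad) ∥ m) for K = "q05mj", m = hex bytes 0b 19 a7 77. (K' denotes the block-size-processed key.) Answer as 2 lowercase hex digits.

87

Key "q05mj" = 71 30 35 6d 6a is exactly B = 5 bytes: K' = 71 30 35 6d 6a.
K' ⊕ ipad = 47 06 03 5b 5c.
Inner input = 47 06 03 5b 5c ∥ 0b 19 a7 77.
Inner hash: XOR 47⊕06⊕03⊕5b⊕5c⊕0b⊕19⊕a7⊕77 = 87.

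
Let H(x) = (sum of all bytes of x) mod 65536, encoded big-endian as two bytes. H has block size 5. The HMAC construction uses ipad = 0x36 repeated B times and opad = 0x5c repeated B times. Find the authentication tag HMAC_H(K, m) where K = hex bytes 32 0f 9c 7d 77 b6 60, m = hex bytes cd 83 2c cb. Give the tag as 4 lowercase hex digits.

031e

Key hex bytes 32 0f 9c 7d 77 b6 60 is 7 bytes > B = 5, so hash it first: H(key) = 02 e7, then zero-pad to 5 bytes: K' = 02 e7 00 00 00.
K' ⊕ ipad = 34 d1 36 36 36.  K' ⊕ opad = 5e bb 5c 5c 5c.
Inner input = (K'⊕ipad) ∥ m = 34 d1 36 36 36 ∥ cd 83 2c cb.
Inner hash: sum = 52+209+54+54+54+205+131+44+203 = 1006 → 03 ee.
Outer input = (K'⊕opad) ∥ inner = 5e bb 5c 5c 5c ∥ 03 ee.
Outer hash (tag): sum = 94+187+92+92+92+3+238 = 798 → 03 1e.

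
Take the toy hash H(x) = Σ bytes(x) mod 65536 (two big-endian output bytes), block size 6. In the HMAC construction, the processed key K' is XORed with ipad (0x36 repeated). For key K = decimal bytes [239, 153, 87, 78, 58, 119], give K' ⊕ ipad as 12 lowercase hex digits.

Key decimal bytes [239, 153, 87, 78, 58, 119] = ef 99 57 4e 3a 77 is exactly B = 6 bytes: K' = ef 99 57 4e 3a 77.
XOR each byte with 0x36: ef⊕36=d9, 99⊕36=af, 57⊕36=61, 4e⊕36=78, 3a⊕36=0c, 77⊕36=41.

d9af61780c41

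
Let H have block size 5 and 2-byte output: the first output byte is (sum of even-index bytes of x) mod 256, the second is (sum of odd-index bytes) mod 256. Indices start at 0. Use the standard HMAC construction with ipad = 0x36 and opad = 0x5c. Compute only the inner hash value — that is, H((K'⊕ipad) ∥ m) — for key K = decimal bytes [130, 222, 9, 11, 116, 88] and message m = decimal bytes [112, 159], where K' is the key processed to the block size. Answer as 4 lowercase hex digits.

Key decimal bytes [130, 222, 9, 11, 116, 88] = 82 de 09 0b 74 58 is 6 bytes > B = 5, so hash it first: H(key) = ff 41, then zero-pad to 5 bytes: K' = ff 41 00 00 00.
K' ⊕ ipad = c9 77 36 36 36.
Inner input = c9 77 36 36 36 ∥ 70 9f.
Inner hash: even-index sum = 468 mod 256 = 212; odd-index sum = 285 mod 256 = 29 → d4 1d.

d41d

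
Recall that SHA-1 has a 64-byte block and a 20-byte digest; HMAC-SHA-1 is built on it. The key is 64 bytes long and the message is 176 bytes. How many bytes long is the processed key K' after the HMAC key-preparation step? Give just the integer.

64

Key is 64 ≤ 64 bytes, zero-padded: |K'| = 64.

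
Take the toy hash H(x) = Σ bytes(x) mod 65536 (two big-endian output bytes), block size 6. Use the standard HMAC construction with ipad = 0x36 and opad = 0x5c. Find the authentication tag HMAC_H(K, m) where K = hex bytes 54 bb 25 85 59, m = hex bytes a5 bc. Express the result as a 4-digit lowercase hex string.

Key hex bytes 54 bb 25 85 59 is 5 bytes ≤ B = 6; zero-pad to 6 bytes: K' = 54 bb 25 85 59 00.
K' ⊕ ipad = 62 8d 13 b3 6f 36.  K' ⊕ opad = 08 e7 79 d9 05 5c.
Inner input = (K'⊕ipad) ∥ m = 62 8d 13 b3 6f 36 ∥ a5 bc.
Inner hash: sum = 98+141+19+179+111+54+165+188 = 955 → 03 bb.
Outer input = (K'⊕opad) ∥ inner = 08 e7 79 d9 05 5c ∥ 03 bb.
Outer hash (tag): sum = 8+231+121+217+5+92+3+187 = 864 → 03 60.

0360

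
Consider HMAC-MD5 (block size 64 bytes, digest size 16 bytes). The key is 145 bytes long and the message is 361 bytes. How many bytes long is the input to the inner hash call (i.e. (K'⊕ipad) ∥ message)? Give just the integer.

Key is 145 > 64 bytes, so it is hashed to 16 bytes then zero-padded to 64: |K'| = 64.
Inner input = (K'⊕ipad) ∥ m → 64 + 361 = 425 bytes.

425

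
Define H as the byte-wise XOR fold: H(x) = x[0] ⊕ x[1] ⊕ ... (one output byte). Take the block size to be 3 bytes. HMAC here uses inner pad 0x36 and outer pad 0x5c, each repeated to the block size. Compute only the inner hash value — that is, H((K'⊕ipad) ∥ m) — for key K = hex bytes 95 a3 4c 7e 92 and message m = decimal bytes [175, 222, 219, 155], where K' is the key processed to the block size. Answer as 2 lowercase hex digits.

91

Key hex bytes 95 a3 4c 7e 92 is 5 bytes > B = 3, so hash it first: H(key) = 96, then zero-pad to 3 bytes: K' = 96 00 00.
K' ⊕ ipad = a0 36 36.
Inner input = a0 36 36 ∥ af de db 9b.
Inner hash: XOR a0⊕36⊕36⊕af⊕de⊕db⊕9b = 91.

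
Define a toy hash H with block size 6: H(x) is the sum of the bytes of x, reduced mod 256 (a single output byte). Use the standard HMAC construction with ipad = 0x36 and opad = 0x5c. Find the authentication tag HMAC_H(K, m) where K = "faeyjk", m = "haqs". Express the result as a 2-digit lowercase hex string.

Key "faeyjk" = 66 61 65 79 6a 6b is exactly B = 6 bytes: K' = 66 61 65 79 6a 6b.
K' ⊕ ipad = 50 57 53 4f 5c 5d.  K' ⊕ opad = 3a 3d 39 25 36 37.
Inner input = (K'⊕ipad) ∥ m = 50 57 53 4f 5c 5d ∥ 68 61 71 73.
Inner hash: sum = 80+87+83+79+92+93+104+97+113+115 = 943; mod 256 = 175 → af.
Outer input = (K'⊕opad) ∥ inner = 3a 3d 39 25 36 37 ∥ af.
Outer hash (tag): sum = 58+61+57+37+54+55+175 = 497; mod 256 = 241 → f1.

f1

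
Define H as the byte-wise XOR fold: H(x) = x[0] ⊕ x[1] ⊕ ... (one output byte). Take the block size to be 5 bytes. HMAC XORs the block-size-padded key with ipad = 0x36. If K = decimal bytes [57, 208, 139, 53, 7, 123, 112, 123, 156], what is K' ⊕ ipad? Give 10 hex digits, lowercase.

8a36363636

Key decimal bytes [57, 208, 139, 53, 7, 123, 112, 123, 156] = 39 d0 8b 35 07 7b 70 7b 9c is 9 bytes > B = 5, so hash it first: H(key) = bc, then zero-pad to 5 bytes: K' = bc 00 00 00 00.
XOR each byte with 0x36: bc⊕36=8a, 00⊕36=36, 00⊕36=36, 00⊕36=36, 00⊕36=36.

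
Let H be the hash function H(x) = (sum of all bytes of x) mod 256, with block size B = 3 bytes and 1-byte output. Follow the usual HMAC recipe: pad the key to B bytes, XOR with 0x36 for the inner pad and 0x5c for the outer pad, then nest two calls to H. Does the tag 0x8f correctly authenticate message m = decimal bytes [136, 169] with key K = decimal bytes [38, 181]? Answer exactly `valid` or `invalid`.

Key decimal bytes [38, 181] = 26 b5 is 2 bytes ≤ B = 3; zero-pad to 3 bytes: K' = 26 b5 00.
K' ⊕ ipad = 10 83 36; K' ⊕ opad = 7a e9 5c.
Inner hash: sum = 16+131+54+136+169 = 506; mod 256 = 250 → fa.
Outer hash (recomputed tag): sum = 122+233+92+250 = 697; mod 256 = 185 → b9.
Recomputed tag = b9; claimed = 8f → mismatch.

invalid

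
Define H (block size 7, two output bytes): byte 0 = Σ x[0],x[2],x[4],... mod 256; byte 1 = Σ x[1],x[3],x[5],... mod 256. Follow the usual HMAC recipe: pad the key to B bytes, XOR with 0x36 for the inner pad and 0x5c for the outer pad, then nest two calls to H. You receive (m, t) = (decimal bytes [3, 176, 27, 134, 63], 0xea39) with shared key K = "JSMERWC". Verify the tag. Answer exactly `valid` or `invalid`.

valid

Key "JSMERWC" = 4a 53 4d 45 52 57 43 is exactly B = 7 bytes: K' = 4a 53 4d 45 52 57 43.
K' ⊕ ipad = 7c 65 7b 73 64 61 75; K' ⊕ opad = 16 0f 11 19 0e 0b 1f.
Inner hash: even-index sum = 774 mod 256 = 6; odd-index sum = 406 mod 256 = 150 → 06 96.
Outer hash (recomputed tag): even-index sum = 234 mod 256 = 234; odd-index sum = 57 mod 256 = 57 → ea 39.
Recomputed tag = ea39; claimed = ea39 → match.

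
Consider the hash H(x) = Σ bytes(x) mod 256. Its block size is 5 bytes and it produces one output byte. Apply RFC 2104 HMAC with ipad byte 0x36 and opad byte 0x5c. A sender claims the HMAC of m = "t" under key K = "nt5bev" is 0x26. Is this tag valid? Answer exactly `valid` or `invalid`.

Key "nt5bev" = 6e 74 35 62 65 76 is 6 bytes > B = 5, so hash it first: H(key) = 54, then zero-pad to 5 bytes: K' = 54 00 00 00 00.
K' ⊕ ipad = 62 36 36 36 36; K' ⊕ opad = 08 5c 5c 5c 5c.
Inner hash: sum = 98+54+54+54+54+116 = 430; mod 256 = 174 → ae.
Outer hash (recomputed tag): sum = 8+92+92+92+92+174 = 550; mod 256 = 38 → 26.
Recomputed tag = 26; claimed = 26 → match.

valid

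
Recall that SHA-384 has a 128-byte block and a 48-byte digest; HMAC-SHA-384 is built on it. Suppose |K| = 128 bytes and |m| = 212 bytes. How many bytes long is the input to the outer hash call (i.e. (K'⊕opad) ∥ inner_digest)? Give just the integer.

176

Key is 128 ≤ 128 bytes, zero-padded: |K'| = 128.
Outer input = (K'⊕opad) ∥ H(inner) → 128 + 48 = 176 bytes.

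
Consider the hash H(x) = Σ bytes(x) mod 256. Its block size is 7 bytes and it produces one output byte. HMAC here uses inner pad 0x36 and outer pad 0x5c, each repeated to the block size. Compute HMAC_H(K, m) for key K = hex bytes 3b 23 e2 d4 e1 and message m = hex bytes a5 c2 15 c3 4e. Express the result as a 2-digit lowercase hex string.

49

Key hex bytes 3b 23 e2 d4 e1 is 5 bytes ≤ B = 7; zero-pad to 7 bytes: K' = 3b 23 e2 d4 e1 00 00.
K' ⊕ ipad = 0d 15 d4 e2 d7 36 36.  K' ⊕ opad = 67 7f be 88 bd 5c 5c.
Inner input = (K'⊕ipad) ∥ m = 0d 15 d4 e2 d7 36 36 ∥ a5 c2 15 c3 4e.
Inner hash: sum = 13+21+212+226+215+54+54+165+194+21+195+78 = 1448; mod 256 = 168 → a8.
Outer input = (K'⊕opad) ∥ inner = 67 7f be 88 bd 5c 5c ∥ a8.
Outer hash (tag): sum = 103+127+190+136+189+92+92+168 = 1097; mod 256 = 73 → 49.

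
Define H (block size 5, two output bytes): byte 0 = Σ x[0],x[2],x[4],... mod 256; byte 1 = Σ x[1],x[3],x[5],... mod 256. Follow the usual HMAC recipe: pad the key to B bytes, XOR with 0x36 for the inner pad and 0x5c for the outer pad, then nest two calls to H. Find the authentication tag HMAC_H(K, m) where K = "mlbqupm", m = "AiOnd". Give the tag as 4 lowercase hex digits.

Key "mlbqupm" = 6d 6c 62 71 75 70 6d is 7 bytes > B = 5, so hash it first: H(key) = b1 4d, then zero-pad to 5 bytes: K' = b1 4d 00 00 00.
K' ⊕ ipad = 87 7b 36 36 36.  K' ⊕ opad = ed 11 5c 5c 5c.
Inner input = (K'⊕ipad) ∥ m = 87 7b 36 36 36 ∥ 41 69 4f 6e 64.
Inner hash: even-index sum = 458 mod 256 = 202; odd-index sum = 421 mod 256 = 165 → ca a5.
Outer input = (K'⊕opad) ∥ inner = ed 11 5c 5c 5c ∥ ca a5.
Outer hash (tag): even-index sum = 586 mod 256 = 74; odd-index sum = 311 mod 256 = 55 → 4a 37.

4a37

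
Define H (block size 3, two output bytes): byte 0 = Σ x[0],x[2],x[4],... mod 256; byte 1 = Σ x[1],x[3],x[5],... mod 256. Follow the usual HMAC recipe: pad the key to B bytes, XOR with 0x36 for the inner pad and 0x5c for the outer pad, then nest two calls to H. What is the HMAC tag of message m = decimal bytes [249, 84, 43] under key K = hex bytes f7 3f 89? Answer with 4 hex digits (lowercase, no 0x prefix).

ad37

Key hex bytes f7 3f 89 is exactly B = 3 bytes: K' = f7 3f 89.
K' ⊕ ipad = c1 09 bf.  K' ⊕ opad = ab 63 d5.
Inner input = (K'⊕ipad) ∥ m = c1 09 bf ∥ f9 54 2b.
Inner hash: even-index sum = 468 mod 256 = 212; odd-index sum = 301 mod 256 = 45 → d4 2d.
Outer input = (K'⊕opad) ∥ inner = ab 63 d5 ∥ d4 2d.
Outer hash (tag): even-index sum = 429 mod 256 = 173; odd-index sum = 311 mod 256 = 55 → ad 37.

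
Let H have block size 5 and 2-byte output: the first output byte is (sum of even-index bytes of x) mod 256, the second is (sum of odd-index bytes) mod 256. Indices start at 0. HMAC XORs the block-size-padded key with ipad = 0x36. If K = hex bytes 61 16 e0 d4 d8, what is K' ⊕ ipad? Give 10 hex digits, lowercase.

Key hex bytes 61 16 e0 d4 d8 is exactly B = 5 bytes: K' = 61 16 e0 d4 d8.
XOR each byte with 0x36: 61⊕36=57, 16⊕36=20, e0⊕36=d6, d4⊕36=e2, d8⊕36=ee.

5720d6e2ee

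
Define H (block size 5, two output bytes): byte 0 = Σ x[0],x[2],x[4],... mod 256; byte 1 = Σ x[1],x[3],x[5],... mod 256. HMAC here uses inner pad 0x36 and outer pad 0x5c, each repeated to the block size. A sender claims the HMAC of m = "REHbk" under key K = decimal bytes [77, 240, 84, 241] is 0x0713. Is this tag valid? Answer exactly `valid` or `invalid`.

Key decimal bytes [77, 240, 84, 241] = 4d f0 54 f1 is 4 bytes ≤ B = 5; zero-pad to 5 bytes: K' = 4d f0 54 f1 00.
K' ⊕ ipad = 7b c6 62 c7 36; K' ⊕ opad = 11 ac 08 ad 5c.
Inner hash: even-index sum = 442 mod 256 = 186; odd-index sum = 658 mod 256 = 146 → ba 92.
Outer hash (recomputed tag): even-index sum = 263 mod 256 = 7; odd-index sum = 531 mod 256 = 19 → 07 13.
Recomputed tag = 0713; claimed = 0713 → match.

valid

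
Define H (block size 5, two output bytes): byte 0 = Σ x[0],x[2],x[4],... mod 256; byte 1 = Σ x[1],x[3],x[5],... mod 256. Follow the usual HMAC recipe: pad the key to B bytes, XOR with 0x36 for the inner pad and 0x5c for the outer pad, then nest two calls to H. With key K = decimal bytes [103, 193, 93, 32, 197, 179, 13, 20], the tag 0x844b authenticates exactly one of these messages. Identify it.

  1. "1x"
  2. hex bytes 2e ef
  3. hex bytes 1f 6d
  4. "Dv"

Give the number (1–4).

2

Key decimal bytes [103, 193, 93, 32, 197, 179, 13, 20] = 67 c1 5d 20 c5 b3 0d 14 is 8 bytes > B = 5, so hash it first: H(key) = 96 a8, then zero-pad to 5 bytes: K' = 96 a8 00 00 00.
K' ⊕ ipad = a0 9e 36 36 36; K' ⊕ opad = ca f4 5c 5c 5c.
m1: inner = H(a0 9e 36 36 36 31 78) = 84 05; tag = H(ca f4 5c 5c 5c 84 05) = 87d4
m2: inner = H(a0 9e 36 36 36 2e ef) = fb 02; tag = H(ca f4 5c 5c 5c fb 02) = 844b ← matches
m3: inner = H(a0 9e 36 36 36 1f 6d) = 79 f3; tag = H(ca f4 5c 5c 5c 79 f3) = 75c9
m4: inner = H(a0 9e 36 36 36 44 76) = 82 18; tag = H(ca f4 5c 5c 5c 82 18) = 9ad2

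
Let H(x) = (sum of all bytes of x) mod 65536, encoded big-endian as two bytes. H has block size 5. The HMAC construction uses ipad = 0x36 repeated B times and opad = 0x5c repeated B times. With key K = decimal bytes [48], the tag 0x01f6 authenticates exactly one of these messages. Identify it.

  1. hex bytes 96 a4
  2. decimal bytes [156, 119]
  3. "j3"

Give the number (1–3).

1

Key decimal bytes [48] = 30 is 1 byte ≤ B = 5; zero-pad to 5 bytes: K' = 30 00 00 00 00.
K' ⊕ ipad = 06 36 36 36 36; K' ⊕ opad = 6c 5c 5c 5c 5c.
m1: inner = H(06 36 36 36 36 96 a4) = 02 18; tag = H(6c 5c 5c 5c 5c 02 18) = 01f6 ← matches
m2: inner = H(06 36 36 36 36 9c 77) = 01 f1; tag = H(6c 5c 5c 5c 5c 01 f1) = 02ce
m3: inner = H(06 36 36 36 36 6a 33) = 01 7b; tag = H(6c 5c 5c 5c 5c 01 7b) = 0258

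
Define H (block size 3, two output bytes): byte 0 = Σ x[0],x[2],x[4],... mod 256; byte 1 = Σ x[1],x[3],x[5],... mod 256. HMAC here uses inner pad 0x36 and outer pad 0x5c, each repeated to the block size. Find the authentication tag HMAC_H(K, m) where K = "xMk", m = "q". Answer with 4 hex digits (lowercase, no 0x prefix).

Key "xMk" = 78 4d 6b is exactly B = 3 bytes: K' = 78 4d 6b.
K' ⊕ ipad = 4e 7b 5d.  K' ⊕ opad = 24 11 37.
Inner input = (K'⊕ipad) ∥ m = 4e 7b 5d ∥ 71.
Inner hash: even-index sum = 171 mod 256 = 171; odd-index sum = 236 mod 256 = 236 → ab ec.
Outer input = (K'⊕opad) ∥ inner = 24 11 37 ∥ ab ec.
Outer hash (tag): even-index sum = 327 mod 256 = 71; odd-index sum = 188 mod 256 = 188 → 47 bc.

47bc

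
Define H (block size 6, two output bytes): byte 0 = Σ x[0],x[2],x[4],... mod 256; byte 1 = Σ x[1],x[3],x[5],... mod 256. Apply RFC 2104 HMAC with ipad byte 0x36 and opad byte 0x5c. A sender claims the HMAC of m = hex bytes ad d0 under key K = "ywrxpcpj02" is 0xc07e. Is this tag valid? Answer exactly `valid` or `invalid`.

Key "ywrxpcpj02" = 79 77 72 78 70 63 70 6a 30 32 is 10 bytes > B = 6, so hash it first: H(key) = fb ee, then zero-pad to 6 bytes: K' = fb ee 00 00 00 00.
K' ⊕ ipad = cd d8 36 36 36 36; K' ⊕ opad = a7 b2 5c 5c 5c 5c.
Inner hash: even-index sum = 486 mod 256 = 230; odd-index sum = 532 mod 256 = 20 → e6 14.
Outer hash (recomputed tag): even-index sum = 581 mod 256 = 69; odd-index sum = 382 mod 256 = 126 → 45 7e.
Recomputed tag = 457e; claimed = c07e → mismatch.

invalid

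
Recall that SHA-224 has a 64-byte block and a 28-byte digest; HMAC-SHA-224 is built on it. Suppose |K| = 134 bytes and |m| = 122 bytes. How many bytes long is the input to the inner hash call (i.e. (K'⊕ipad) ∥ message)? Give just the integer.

186

Key is 134 > 64 bytes, so it is hashed to 28 bytes then zero-padded to 64: |K'| = 64.
Inner input = (K'⊕ipad) ∥ m → 64 + 122 = 186 bytes.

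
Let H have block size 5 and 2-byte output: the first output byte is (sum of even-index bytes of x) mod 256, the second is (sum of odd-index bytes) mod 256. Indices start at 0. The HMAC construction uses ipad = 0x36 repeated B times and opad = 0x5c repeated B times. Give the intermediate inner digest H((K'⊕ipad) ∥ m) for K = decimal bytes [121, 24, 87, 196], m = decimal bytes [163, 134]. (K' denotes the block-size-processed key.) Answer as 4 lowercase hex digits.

Key decimal bytes [121, 24, 87, 196] = 79 18 57 c4 is 4 bytes ≤ B = 5; zero-pad to 5 bytes: K' = 79 18 57 c4 00.
K' ⊕ ipad = 4f 2e 61 f2 36.
Inner input = 4f 2e 61 f2 36 ∥ a3 86.
Inner hash: even-index sum = 364 mod 256 = 108; odd-index sum = 451 mod 256 = 195 → 6c c3.

6cc3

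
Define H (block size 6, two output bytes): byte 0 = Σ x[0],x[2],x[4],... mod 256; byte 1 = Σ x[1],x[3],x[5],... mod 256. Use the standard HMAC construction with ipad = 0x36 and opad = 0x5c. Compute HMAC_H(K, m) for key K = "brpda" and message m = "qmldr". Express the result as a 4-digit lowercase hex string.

e75f

Key "brpda" = 62 72 70 64 61 is 5 bytes ≤ B = 6; zero-pad to 6 bytes: K' = 62 72 70 64 61 00.
K' ⊕ ipad = 54 44 46 52 57 36.  K' ⊕ opad = 3e 2e 2c 38 3d 5c.
Inner input = (K'⊕ipad) ∥ m = 54 44 46 52 57 36 ∥ 71 6d 6c 64 72.
Inner hash: even-index sum = 576 mod 256 = 64; odd-index sum = 413 mod 256 = 157 → 40 9d.
Outer input = (K'⊕opad) ∥ inner = 3e 2e 2c 38 3d 5c ∥ 40 9d.
Outer hash (tag): even-index sum = 231 mod 256 = 231; odd-index sum = 351 mod 256 = 95 → e7 5f.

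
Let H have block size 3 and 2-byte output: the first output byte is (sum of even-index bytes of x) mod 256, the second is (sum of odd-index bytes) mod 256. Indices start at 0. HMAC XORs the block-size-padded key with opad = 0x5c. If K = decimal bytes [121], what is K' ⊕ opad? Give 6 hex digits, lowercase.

255c5c

Key decimal bytes [121] = 79 is 1 byte ≤ B = 3; zero-pad to 3 bytes: K' = 79 00 00.
XOR each byte with 0x5c: 79⊕5c=25, 00⊕5c=5c, 00⊕5c=5c.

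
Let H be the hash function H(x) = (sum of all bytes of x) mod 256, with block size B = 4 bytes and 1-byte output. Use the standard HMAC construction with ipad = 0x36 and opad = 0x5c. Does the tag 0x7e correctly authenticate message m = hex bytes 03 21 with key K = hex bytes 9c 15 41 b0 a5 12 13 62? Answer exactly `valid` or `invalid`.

Key hex bytes 9c 15 41 b0 a5 12 13 62 is 8 bytes > B = 4, so hash it first: H(key) = ce, then zero-pad to 4 bytes: K' = ce 00 00 00.
K' ⊕ ipad = f8 36 36 36; K' ⊕ opad = 92 5c 5c 5c.
Inner hash: sum = 248+54+54+54+3+33 = 446; mod 256 = 190 → be.
Outer hash (recomputed tag): sum = 146+92+92+92+190 = 612; mod 256 = 100 → 64.
Recomputed tag = 64; claimed = 7e → mismatch.

invalid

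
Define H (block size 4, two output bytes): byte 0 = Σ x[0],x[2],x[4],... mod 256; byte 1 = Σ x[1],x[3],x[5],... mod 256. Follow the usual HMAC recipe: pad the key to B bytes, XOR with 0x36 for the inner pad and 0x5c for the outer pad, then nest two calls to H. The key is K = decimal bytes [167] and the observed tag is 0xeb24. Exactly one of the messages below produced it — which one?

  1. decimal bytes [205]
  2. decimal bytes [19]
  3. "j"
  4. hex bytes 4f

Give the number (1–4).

1

Key decimal bytes [167] = a7 is 1 byte ≤ B = 4; zero-pad to 4 bytes: K' = a7 00 00 00.
K' ⊕ ipad = 91 36 36 36; K' ⊕ opad = fb 5c 5c 5c.
m1: inner = H(91 36 36 36 cd) = 94 6c; tag = H(fb 5c 5c 5c 94 6c) = eb24 ← matches
m2: inner = H(91 36 36 36 13) = da 6c; tag = H(fb 5c 5c 5c da 6c) = 3124
m3: inner = H(91 36 36 36 6a) = 31 6c; tag = H(fb 5c 5c 5c 31 6c) = 8824
m4: inner = H(91 36 36 36 4f) = 16 6c; tag = H(fb 5c 5c 5c 16 6c) = 6d24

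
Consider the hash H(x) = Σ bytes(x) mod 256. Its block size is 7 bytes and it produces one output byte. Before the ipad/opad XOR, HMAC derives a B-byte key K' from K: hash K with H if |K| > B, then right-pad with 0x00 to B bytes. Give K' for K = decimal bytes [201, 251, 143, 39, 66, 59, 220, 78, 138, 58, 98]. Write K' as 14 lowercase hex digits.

47000000000000

|K| = 11 > B = 7, so first hash the key.
H(K): sum = 201+251+143+39+66+59+220+78+138+58+98 = 1351; mod 256 = 71 → 47.
Zero-pad H(K) = 47 to 7 bytes: K' = 47 00 00 00 00 00 00.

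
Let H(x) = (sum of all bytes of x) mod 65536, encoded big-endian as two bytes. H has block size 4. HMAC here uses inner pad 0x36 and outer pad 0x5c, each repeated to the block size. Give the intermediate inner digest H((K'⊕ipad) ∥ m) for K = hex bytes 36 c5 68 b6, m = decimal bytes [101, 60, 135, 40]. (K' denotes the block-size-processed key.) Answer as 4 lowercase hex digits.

0321

Key hex bytes 36 c5 68 b6 is exactly B = 4 bytes: K' = 36 c5 68 b6.
K' ⊕ ipad = 00 f3 5e 80.
Inner input = 00 f3 5e 80 ∥ 65 3c 87 28.
Inner hash: sum = 0+243+94+128+101+60+135+40 = 801 → 03 21.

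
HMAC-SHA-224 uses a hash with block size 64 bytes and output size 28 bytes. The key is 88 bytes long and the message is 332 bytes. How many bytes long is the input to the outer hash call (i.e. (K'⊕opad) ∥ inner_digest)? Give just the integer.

92

Key is 88 > 64 bytes, so it is hashed to 28 bytes then zero-padded to 64: |K'| = 64.
Outer input = (K'⊕opad) ∥ H(inner) → 64 + 28 = 92 bytes.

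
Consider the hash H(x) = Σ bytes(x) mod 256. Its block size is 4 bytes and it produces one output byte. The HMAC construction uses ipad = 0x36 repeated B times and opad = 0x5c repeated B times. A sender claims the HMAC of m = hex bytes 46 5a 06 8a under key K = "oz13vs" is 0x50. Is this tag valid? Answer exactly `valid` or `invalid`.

Key "oz13vs" = 6f 7a 31 33 76 73 is 6 bytes > B = 4, so hash it first: H(key) = 36, then zero-pad to 4 bytes: K' = 36 00 00 00.
K' ⊕ ipad = 00 36 36 36; K' ⊕ opad = 6a 5c 5c 5c.
Inner hash: sum = 0+54+54+54+70+90+6+138 = 466; mod 256 = 210 → d2.
Outer hash (recomputed tag): sum = 106+92+92+92+210 = 592; mod 256 = 80 → 50.
Recomputed tag = 50; claimed = 50 → match.

valid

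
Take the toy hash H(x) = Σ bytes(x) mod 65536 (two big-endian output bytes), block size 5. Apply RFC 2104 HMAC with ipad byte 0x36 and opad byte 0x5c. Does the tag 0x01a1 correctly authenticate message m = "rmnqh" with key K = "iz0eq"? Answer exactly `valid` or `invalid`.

valid

Key "iz0eq" = 69 7a 30 65 71 is exactly B = 5 bytes: K' = 69 7a 30 65 71.
K' ⊕ ipad = 5f 4c 06 53 47; K' ⊕ opad = 35 26 6c 39 2d.
Inner hash: sum = 95+76+6+83+71+114+109+110+113+104 = 881 → 03 71.
Outer hash (recomputed tag): sum = 53+38+108+57+45+3+113 = 417 → 01 a1.
Recomputed tag = 01a1; claimed = 01a1 → match.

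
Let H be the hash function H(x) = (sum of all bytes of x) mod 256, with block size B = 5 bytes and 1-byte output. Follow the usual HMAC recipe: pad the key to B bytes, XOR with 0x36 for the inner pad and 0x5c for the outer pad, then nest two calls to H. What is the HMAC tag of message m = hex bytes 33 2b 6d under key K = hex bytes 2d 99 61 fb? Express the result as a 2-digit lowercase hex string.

Key hex bytes 2d 99 61 fb is 4 bytes ≤ B = 5; zero-pad to 5 bytes: K' = 2d 99 61 fb 00.
K' ⊕ ipad = 1b af 57 cd 36.  K' ⊕ opad = 71 c5 3d a7 5c.
Inner input = (K'⊕ipad) ∥ m = 1b af 57 cd 36 ∥ 33 2b 6d.
Inner hash: sum = 27+175+87+205+54+51+43+109 = 751; mod 256 = 239 → ef.
Outer input = (K'⊕opad) ∥ inner = 71 c5 3d a7 5c ∥ ef.
Outer hash (tag): sum = 113+197+61+167+92+239 = 869; mod 256 = 101 → 65.

65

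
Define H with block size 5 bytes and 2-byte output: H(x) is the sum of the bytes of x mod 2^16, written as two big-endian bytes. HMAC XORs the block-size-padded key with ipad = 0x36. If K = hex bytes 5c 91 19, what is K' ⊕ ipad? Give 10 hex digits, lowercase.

6aa72f3636

Key hex bytes 5c 91 19 is 3 bytes ≤ B = 5; zero-pad to 5 bytes: K' = 5c 91 19 00 00.
XOR each byte with 0x36: 5c⊕36=6a, 91⊕36=a7, 19⊕36=2f, 00⊕36=36, 00⊕36=36.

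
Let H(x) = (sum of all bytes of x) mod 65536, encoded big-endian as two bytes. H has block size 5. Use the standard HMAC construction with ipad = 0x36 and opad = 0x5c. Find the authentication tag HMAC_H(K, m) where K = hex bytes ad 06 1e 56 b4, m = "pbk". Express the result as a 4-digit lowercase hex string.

Key hex bytes ad 06 1e 56 b4 is exactly B = 5 bytes: K' = ad 06 1e 56 b4.
K' ⊕ ipad = 9b 30 28 60 82.  K' ⊕ opad = f1 5a 42 0a e8.
Inner input = (K'⊕ipad) ∥ m = 9b 30 28 60 82 ∥ 70 62 6b.
Inner hash: sum = 155+48+40+96+130+112+98+107 = 786 → 03 12.
Outer input = (K'⊕opad) ∥ inner = f1 5a 42 0a e8 ∥ 03 12.
Outer hash (tag): sum = 241+90+66+10+232+3+18 = 660 → 02 94.

0294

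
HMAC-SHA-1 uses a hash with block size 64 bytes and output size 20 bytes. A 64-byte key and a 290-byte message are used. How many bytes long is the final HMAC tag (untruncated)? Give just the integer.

20

The tag is one SHA-1 digest: 20 bytes.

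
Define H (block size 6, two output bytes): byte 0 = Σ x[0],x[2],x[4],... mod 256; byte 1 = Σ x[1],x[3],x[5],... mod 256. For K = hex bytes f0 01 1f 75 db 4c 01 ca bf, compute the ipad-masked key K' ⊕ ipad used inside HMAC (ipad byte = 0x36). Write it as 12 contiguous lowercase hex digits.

9cba36363636

Key hex bytes f0 01 1f 75 db 4c 01 ca bf is 9 bytes > B = 6, so hash it first: H(key) = aa 8c, then zero-pad to 6 bytes: K' = aa 8c 00 00 00 00.
XOR each byte with 0x36: aa⊕36=9c, 8c⊕36=ba, 00⊕36=36, 00⊕36=36, 00⊕36=36, 00⊕36=36.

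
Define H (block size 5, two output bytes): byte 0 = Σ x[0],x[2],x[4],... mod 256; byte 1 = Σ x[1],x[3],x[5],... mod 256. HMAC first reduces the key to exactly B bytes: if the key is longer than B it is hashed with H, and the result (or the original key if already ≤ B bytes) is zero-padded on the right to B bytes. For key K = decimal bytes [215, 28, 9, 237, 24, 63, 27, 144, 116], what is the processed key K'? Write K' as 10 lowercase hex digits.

|K| = 9 > B = 5, so first hash the key.
H(K): even-index sum = 391 mod 256 = 135; odd-index sum = 472 mod 256 = 216 → 87 d8.
Zero-pad H(K) = 87 d8 to 5 bytes: K' = 87 d8 00 00 00.

87d8000000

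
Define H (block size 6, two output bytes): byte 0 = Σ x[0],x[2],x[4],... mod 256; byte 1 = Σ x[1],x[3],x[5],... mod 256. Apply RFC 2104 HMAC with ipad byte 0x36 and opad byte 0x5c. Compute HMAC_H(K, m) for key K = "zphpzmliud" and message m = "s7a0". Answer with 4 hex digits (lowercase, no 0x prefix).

64fd

Key "zphpzmliud" = 7a 70 68 70 7a 6d 6c 69 75 64 is 10 bytes > B = 6, so hash it first: H(key) = 3d 1a, then zero-pad to 6 bytes: K' = 3d 1a 00 00 00 00.
K' ⊕ ipad = 0b 2c 36 36 36 36.  K' ⊕ opad = 61 46 5c 5c 5c 5c.
Inner input = (K'⊕ipad) ∥ m = 0b 2c 36 36 36 36 ∥ 73 37 61 30.
Inner hash: even-index sum = 331 mod 256 = 75; odd-index sum = 255 mod 256 = 255 → 4b ff.
Outer input = (K'⊕opad) ∥ inner = 61 46 5c 5c 5c 5c ∥ 4b ff.
Outer hash (tag): even-index sum = 356 mod 256 = 100; odd-index sum = 509 mod 256 = 253 → 64 fd.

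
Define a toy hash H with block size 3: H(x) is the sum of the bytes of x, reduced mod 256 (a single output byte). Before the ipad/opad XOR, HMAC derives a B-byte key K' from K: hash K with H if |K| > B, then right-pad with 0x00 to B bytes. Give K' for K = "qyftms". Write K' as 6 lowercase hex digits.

|K| = 6 > B = 3, so first hash the key.
H(K): sum = 113+121+102+116+109+115 = 676; mod 256 = 164 → a4.
Zero-pad H(K) = a4 to 3 bytes: K' = a4 00 00.

a40000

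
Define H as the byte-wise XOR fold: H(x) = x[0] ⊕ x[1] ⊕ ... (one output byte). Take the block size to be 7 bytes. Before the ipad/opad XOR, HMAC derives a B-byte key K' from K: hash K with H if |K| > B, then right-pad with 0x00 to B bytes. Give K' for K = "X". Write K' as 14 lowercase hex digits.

58000000000000

Key "X" = 58 is 1 byte ≤ B = 7; zero-pad to 7 bytes: K' = 58 00 00 00 00 00 00.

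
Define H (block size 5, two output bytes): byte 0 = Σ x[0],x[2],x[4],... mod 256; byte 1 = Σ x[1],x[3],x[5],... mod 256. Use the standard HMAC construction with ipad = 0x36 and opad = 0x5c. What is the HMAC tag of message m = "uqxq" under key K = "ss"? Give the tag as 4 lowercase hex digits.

4f1e

Key "ss" = 73 73 is 2 bytes ≤ B = 5; zero-pad to 5 bytes: K' = 73 73 00 00 00.
K' ⊕ ipad = 45 45 36 36 36.  K' ⊕ opad = 2f 2f 5c 5c 5c.
Inner input = (K'⊕ipad) ∥ m = 45 45 36 36 36 ∥ 75 71 78 71.
Inner hash: even-index sum = 403 mod 256 = 147; odd-index sum = 360 mod 256 = 104 → 93 68.
Outer input = (K'⊕opad) ∥ inner = 2f 2f 5c 5c 5c ∥ 93 68.
Outer hash (tag): even-index sum = 335 mod 256 = 79; odd-index sum = 286 mod 256 = 30 → 4f 1e.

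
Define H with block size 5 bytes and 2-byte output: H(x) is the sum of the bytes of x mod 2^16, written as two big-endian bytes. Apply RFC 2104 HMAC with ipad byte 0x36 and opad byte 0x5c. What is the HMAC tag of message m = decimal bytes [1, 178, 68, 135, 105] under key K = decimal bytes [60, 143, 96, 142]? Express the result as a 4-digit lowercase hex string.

Key decimal bytes [60, 143, 96, 142] = 3c 8f 60 8e is 4 bytes ≤ B = 5; zero-pad to 5 bytes: K' = 3c 8f 60 8e 00.
K' ⊕ ipad = 0a b9 56 b8 36.  K' ⊕ opad = 60 d3 3c d2 5c.
Inner input = (K'⊕ipad) ∥ m = 0a b9 56 b8 36 ∥ 01 b2 44 87 69.
Inner hash: sum = 10+185+86+184+54+1+178+68+135+105 = 1006 → 03 ee.
Outer input = (K'⊕opad) ∥ inner = 60 d3 3c d2 5c ∥ 03 ee.
Outer hash (tag): sum = 96+211+60+210+92+3+238 = 910 → 03 8e.

038e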